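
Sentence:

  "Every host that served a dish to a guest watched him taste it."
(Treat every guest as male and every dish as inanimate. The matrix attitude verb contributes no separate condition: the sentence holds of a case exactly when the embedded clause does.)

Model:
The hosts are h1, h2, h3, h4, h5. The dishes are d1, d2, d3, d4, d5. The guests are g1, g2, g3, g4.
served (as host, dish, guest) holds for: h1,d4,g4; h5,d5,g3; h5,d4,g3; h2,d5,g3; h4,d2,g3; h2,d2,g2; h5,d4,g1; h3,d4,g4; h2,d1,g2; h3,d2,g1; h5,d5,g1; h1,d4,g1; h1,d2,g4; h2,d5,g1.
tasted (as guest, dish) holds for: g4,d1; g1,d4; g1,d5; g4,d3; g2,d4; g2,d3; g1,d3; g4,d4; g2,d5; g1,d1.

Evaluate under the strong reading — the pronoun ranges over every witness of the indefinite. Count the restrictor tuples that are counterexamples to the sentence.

8

"him" takes "a guest" as antecedent and "it" takes "a dish"; both are donkey pronouns co-varying with the restrictor.
Strong reading: for every (h,d,g) with served(h,d,g), tasted(g,d).
Restrictor triples: (h1,d2,g4)→tasted(g4,d2) ✗  (h1,d4,g1)→tasted(g1,d4) ✓  (h1,d4,g4)→tasted(g4,d4) ✓  (h2,d1,g2)→tasted(g2,d1) ✗  (h2,d2,g2)→tasted(g2,d2) ✗  (h2,d5,g1)→tasted(g1,d5) ✓  (h2,d5,g3)→tasted(g3,d5) ✗  (h3,d2,g1)→tasted(g1,d2) ✗  (h3,d4,g4)→tasted(g4,d4) ✓  (h4,d2,g3)→tasted(g3,d2) ✗  (h5,d4,g1)→tasted(g1,d4) ✓  (h5,d4,g3)→tasted(g3,d4) ✗  (h5,d5,g1)→tasted(g1,d5) ✓  (h5,d5,g3)→tasted(g3,d5) ✗
Counterexamples (restrictor triples failing the scope): 8.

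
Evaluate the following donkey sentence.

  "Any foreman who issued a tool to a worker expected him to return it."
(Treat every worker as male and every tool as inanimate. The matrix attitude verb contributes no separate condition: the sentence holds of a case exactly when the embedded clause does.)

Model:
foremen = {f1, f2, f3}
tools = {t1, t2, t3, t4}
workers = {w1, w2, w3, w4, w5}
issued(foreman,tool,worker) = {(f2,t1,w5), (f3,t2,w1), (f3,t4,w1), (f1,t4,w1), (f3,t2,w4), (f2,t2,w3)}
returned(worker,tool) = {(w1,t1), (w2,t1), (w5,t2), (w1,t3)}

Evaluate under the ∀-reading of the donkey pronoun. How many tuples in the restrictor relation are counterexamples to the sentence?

6

"him" takes "a worker" as antecedent and "it" takes "a tool"; both are donkey pronouns co-varying with the restrictor.
Strong reading: for every (f,t,w) with issued(f,t,w), returned(w,t).
Restrictor triples: (f1,t4,w1)→returned(w1,t4) ✗  (f2,t1,w5)→returned(w5,t1) ✗  (f2,t2,w3)→returned(w3,t2) ✗  (f3,t2,w1)→returned(w1,t2) ✗  (f3,t2,w4)→returned(w4,t2) ✗  (f3,t4,w1)→returned(w1,t4) ✗
Counterexamples (restrictor triples failing the scope): 6.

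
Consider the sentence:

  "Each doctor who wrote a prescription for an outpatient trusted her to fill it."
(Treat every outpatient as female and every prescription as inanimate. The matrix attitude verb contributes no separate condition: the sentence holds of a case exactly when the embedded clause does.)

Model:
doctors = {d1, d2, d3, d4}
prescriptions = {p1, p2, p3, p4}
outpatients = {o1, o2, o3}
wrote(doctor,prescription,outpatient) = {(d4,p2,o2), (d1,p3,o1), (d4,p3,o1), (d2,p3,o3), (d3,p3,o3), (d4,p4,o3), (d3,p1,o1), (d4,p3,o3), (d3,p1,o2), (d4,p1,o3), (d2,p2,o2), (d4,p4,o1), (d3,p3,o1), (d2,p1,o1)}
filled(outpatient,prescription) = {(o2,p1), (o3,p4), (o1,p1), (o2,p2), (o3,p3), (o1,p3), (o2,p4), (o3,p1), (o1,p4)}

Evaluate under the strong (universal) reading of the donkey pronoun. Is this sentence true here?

"her" takes "an outpatient" as antecedent and "it" takes "a prescription"; both are donkey pronouns co-varying with the restrictor.
Strong reading: for every (d,p,o) with wrote(d,p,o), filled(o,p).
Restrictor triples: (d1,p3,o1)→filled(o1,p3) ✓  (d2,p1,o1)→filled(o1,p1) ✓  (d2,p2,o2)→filled(o2,p2) ✓  (d2,p3,o3)→filled(o3,p3) ✓  (d3,p1,o1)→filled(o1,p1) ✓  (d3,p1,o2)→filled(o2,p1) ✓  (d3,p3,o1)→filled(o1,p3) ✓  (d3,p3,o3)→filled(o3,p3) ✓  (d4,p1,o3)→filled(o3,p1) ✓  (d4,p2,o2)→filled(o2,p2) ✓  (d4,p3,o1)→filled(o1,p3) ✓  (d4,p3,o3)→filled(o3,p3) ✓  (d4,p4,o1)→filled(o1,p4) ✓  (d4,p4,o3)→filled(o3,p4) ✓
Every restrictor triple satisfies the scope.

True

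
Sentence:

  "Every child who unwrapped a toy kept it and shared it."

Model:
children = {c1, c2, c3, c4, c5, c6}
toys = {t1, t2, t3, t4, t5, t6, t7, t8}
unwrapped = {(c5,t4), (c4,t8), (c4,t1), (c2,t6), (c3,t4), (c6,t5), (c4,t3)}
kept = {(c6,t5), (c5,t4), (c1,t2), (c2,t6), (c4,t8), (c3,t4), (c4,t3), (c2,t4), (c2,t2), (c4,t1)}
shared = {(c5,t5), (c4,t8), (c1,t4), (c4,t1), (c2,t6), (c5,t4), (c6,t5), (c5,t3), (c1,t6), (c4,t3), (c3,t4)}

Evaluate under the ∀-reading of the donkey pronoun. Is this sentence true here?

"it" takes "a toy" as antecedent — a donkey pronoun bound across the clause boundary.
Strong reading: for every (c,t) with unwrapped(c,t), kept(c,t) ∧ shared(c,t).
Restrictor pairs: (c2,t6) ✓  (c3,t4) ✓  (c4,t1) ✓  (c4,t3) ✓  (c4,t8) ✓  (c5,t4) ✓  (c6,t5) ✓
Every restrictor pair satisfies the scope.

True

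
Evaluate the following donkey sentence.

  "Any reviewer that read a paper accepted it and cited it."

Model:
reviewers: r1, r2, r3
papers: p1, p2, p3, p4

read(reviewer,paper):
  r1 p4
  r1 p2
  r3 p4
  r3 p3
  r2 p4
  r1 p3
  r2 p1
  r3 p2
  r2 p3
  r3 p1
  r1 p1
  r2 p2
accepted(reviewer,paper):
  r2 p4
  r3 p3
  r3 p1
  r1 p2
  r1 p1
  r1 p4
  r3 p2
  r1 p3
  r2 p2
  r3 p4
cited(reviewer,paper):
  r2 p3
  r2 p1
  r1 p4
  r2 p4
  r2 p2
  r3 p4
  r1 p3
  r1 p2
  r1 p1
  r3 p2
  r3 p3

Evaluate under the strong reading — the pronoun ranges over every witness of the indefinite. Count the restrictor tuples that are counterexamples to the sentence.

3

"it" takes "a paper" as antecedent — a donkey pronoun bound across the clause boundary.
Strong reading: for every (r,p) with read(r,p), accepted(r,p) ∧ cited(r,p).
Restrictor pairs: (r1,p1) ✓  (r1,p2) ✓  (r1,p3) ✓  (r1,p4) ✓  (r2,p1) ✗  (r2,p2) ✓  (r2,p3) ✗  (r2,p4) ✓  (r3,p1) ✗  (r3,p2) ✓  (r3,p3) ✓  (r3,p4) ✓
Counterexamples (restrictor pairs failing the scope): 3.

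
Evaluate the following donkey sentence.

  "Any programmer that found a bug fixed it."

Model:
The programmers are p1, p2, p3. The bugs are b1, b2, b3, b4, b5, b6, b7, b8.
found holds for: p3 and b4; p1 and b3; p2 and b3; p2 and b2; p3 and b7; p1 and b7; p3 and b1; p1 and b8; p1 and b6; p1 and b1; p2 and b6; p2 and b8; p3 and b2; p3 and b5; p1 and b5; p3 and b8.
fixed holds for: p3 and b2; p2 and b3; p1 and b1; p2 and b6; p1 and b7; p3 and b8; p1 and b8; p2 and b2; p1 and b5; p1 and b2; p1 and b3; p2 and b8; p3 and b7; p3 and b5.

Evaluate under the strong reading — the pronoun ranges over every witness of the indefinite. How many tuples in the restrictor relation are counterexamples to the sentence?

"it" takes "a bug" as antecedent — a donkey pronoun bound across the clause boundary.
Strong reading: for every (p,b) with found(p,b), fixed(p,b).
Restrictor pairs: (p1,b1) ✓  (p1,b3) ✓  (p1,b5) ✓  (p1,b6) ✗  (p1,b7) ✓  (p1,b8) ✓  (p2,b2) ✓  (p2,b3) ✓  (p2,b6) ✓  (p2,b8) ✓  (p3,b1) ✗  (p3,b2) ✓  (p3,b4) ✗  (p3,b5) ✓  (p3,b7) ✓  (p3,b8) ✓
Counterexamples (restrictor pairs failing the scope): 3.

3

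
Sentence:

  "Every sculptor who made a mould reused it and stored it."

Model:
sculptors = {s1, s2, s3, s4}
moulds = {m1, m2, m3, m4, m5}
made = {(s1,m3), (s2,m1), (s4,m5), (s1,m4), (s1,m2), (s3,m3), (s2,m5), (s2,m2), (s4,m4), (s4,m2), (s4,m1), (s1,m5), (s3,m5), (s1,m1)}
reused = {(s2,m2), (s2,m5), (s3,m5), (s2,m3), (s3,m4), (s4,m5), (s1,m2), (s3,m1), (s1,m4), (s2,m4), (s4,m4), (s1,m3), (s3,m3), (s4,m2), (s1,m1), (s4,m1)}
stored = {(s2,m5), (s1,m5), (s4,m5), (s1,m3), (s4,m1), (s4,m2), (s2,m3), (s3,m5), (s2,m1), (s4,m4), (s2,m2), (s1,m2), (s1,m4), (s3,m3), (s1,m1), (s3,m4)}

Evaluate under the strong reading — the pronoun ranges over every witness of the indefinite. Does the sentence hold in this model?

"it" takes "a mould" as antecedent — a donkey pronoun bound across the clause boundary.
Strong reading: for every (s,m) with made(s,m), reused(s,m) ∧ stored(s,m).
Restrictor pairs: (s1,m1) ✓  (s1,m2) ✓  (s1,m3) ✓  (s1,m4) ✓  (s1,m5) ✗  (s2,m1) ✗  (s2,m2) ✓  (s2,m5) ✓  (s3,m3) ✓  (s3,m5) ✓  (s4,m1) ✓  (s4,m2) ✓  (s4,m4) ✓  (s4,m5) ✓
Counterexample: (s1,m5) is in made but fails the scope.

False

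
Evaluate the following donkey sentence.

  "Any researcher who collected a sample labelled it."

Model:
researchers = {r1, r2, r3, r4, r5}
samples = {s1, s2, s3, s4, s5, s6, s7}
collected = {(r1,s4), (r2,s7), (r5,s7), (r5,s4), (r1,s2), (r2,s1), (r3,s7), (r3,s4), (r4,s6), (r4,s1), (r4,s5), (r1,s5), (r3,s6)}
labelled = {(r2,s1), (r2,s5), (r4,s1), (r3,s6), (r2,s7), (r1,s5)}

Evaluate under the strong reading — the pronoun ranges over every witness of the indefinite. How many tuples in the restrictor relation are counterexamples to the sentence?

8

"it" takes "a sample" as antecedent — a donkey pronoun bound across the clause boundary.
Strong reading: for every (r,s) with collected(r,s), labelled(r,s).
Restrictor pairs: (r1,s2) ✗  (r1,s4) ✗  (r1,s5) ✓  (r2,s1) ✓  (r2,s7) ✓  (r3,s4) ✗  (r3,s6) ✓  (r3,s7) ✗  (r4,s1) ✓  (r4,s5) ✗  (r4,s6) ✗  (r5,s4) ✗  (r5,s7) ✗
Counterexamples (restrictor pairs failing the scope): 8.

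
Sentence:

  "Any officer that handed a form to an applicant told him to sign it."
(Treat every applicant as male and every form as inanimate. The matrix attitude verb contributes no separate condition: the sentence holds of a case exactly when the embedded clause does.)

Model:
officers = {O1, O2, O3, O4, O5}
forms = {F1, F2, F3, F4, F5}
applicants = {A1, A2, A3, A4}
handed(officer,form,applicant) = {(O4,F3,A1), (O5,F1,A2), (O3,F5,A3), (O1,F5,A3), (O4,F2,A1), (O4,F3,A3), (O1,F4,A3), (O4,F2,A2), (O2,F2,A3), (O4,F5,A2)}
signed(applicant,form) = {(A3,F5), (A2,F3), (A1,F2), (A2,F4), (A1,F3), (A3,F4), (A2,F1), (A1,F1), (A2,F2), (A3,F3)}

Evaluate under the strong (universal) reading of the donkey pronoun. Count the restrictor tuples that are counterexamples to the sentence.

2

"him" takes "an applicant" as antecedent and "it" takes "a form"; both are donkey pronouns co-varying with the restrictor.
Strong reading: for every (o,f,a) with handed(o,f,a), signed(a,f).
Restrictor triples: (O1,F4,A3)→signed(A3,F4) ✓  (O1,F5,A3)→signed(A3,F5) ✓  (O2,F2,A3)→signed(A3,F2) ✗  (O3,F5,A3)→signed(A3,F5) ✓  (O4,F2,A1)→signed(A1,F2) ✓  (O4,F2,A2)→signed(A2,F2) ✓  (O4,F3,A1)→signed(A1,F3) ✓  (O4,F3,A3)→signed(A3,F3) ✓  (O4,F5,A2)→signed(A2,F5) ✗  (O5,F1,A2)→signed(A2,F1) ✓
Counterexamples (restrictor triples failing the scope): 2.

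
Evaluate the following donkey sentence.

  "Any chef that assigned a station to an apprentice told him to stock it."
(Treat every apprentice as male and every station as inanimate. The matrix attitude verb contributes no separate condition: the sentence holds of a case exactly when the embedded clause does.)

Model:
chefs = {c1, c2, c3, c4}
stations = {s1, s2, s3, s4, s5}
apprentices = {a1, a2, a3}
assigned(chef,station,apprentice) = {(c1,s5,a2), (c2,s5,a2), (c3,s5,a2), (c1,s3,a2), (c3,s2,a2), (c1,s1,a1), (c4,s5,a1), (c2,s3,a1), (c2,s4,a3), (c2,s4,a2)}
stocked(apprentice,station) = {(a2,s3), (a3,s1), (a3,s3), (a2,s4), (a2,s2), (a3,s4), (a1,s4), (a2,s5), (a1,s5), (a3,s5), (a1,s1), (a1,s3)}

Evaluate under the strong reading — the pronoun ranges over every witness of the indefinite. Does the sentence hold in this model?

"him" takes "an apprentice" as antecedent and "it" takes "a station"; both are donkey pronouns co-varying with the restrictor.
Strong reading: for every (c,s,a) with assigned(c,s,a), stocked(a,s).
Restrictor triples: (c1,s1,a1)→stocked(a1,s1) ✓  (c1,s3,a2)→stocked(a2,s3) ✓  (c1,s5,a2)→stocked(a2,s5) ✓  (c2,s3,a1)→stocked(a1,s3) ✓  (c2,s4,a2)→stocked(a2,s4) ✓  (c2,s4,a3)→stocked(a3,s4) ✓  (c2,s5,a2)→stocked(a2,s5) ✓  (c3,s2,a2)→stocked(a2,s2) ✓  (c3,s5,a2)→stocked(a2,s5) ✓  (c4,s5,a1)→stocked(a1,s5) ✓
Every restrictor triple satisfies the scope.

True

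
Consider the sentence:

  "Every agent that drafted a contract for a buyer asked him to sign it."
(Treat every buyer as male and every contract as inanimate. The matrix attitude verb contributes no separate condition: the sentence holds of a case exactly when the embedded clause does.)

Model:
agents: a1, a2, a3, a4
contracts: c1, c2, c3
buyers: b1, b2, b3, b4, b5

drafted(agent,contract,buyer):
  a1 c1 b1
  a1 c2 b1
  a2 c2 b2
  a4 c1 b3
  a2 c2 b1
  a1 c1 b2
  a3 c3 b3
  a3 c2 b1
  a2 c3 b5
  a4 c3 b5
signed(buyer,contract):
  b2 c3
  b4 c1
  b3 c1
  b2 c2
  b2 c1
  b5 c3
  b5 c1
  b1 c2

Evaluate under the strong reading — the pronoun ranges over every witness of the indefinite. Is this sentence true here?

"him" takes "a buyer" as antecedent and "it" takes "a contract"; both are donkey pronouns co-varying with the restrictor.
Strong reading: for every (a,c,b) with drafted(a,c,b), signed(b,c).
Restrictor triples: (a1,c1,b1)→signed(b1,c1) ✗  (a1,c1,b2)→signed(b2,c1) ✓  (a1,c2,b1)→signed(b1,c2) ✓  (a2,c2,b1)→signed(b1,c2) ✓  (a2,c2,b2)→signed(b2,c2) ✓  (a2,c3,b5)→signed(b5,c3) ✓  (a3,c2,b1)→signed(b1,c2) ✓  (a3,c3,b3)→signed(b3,c3) ✗  (a4,c1,b3)→signed(b3,c1) ✓  (a4,c3,b5)→signed(b5,c3) ✓
Counterexample: (a1,c1,b1) — signed(b1,c1) does not hold.

False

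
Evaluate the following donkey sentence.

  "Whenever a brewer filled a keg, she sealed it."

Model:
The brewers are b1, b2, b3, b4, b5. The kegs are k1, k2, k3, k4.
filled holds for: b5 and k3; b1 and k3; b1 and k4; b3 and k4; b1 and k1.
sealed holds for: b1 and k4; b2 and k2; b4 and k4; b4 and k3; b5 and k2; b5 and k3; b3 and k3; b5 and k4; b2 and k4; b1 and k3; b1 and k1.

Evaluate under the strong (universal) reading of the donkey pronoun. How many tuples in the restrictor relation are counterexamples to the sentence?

"it" takes "a keg" as antecedent — a donkey pronoun bound across the clause boundary.
Strong reading: for every (b,k) with filled(b,k), sealed(b,k).
Restrictor pairs: (b1,k1) ✓  (b1,k3) ✓  (b1,k4) ✓  (b3,k4) ✗  (b5,k3) ✓
Counterexamples (restrictor pairs failing the scope): 1.

1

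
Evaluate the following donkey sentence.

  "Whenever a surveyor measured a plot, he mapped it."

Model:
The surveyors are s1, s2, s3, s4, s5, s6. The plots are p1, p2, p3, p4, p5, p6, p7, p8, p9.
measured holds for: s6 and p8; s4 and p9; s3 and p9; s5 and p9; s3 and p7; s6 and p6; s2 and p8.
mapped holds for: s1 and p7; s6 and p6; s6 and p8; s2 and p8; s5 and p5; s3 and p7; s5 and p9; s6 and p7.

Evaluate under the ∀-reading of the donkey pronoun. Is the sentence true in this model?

"it" takes "a plot" as antecedent — a donkey pronoun bound across the clause boundary.
Strong reading: for every (s,p) with measured(s,p), mapped(s,p).
Restrictor pairs: (s2,p8) ✓  (s3,p7) ✓  (s3,p9) ✗  (s4,p9) ✗  (s5,p9) ✓  (s6,p6) ✓  (s6,p8) ✓
Counterexample: (s3,p9) is in measured but fails the scope.

False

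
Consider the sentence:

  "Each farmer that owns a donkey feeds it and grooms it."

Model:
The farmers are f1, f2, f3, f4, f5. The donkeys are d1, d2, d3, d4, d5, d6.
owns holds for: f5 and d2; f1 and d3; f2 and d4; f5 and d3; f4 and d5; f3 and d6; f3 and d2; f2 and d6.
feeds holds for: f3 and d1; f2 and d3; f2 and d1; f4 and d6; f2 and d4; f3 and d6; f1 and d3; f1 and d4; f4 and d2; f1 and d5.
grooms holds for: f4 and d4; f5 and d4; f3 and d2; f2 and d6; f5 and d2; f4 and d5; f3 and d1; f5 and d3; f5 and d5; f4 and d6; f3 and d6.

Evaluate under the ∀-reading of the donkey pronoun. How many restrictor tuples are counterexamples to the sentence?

"it" takes "a donkey" as antecedent — a donkey pronoun bound across the clause boundary.
Strong reading: for every (f,d) with owns(f,d), feeds(f,d) ∧ grooms(f,d).
Restrictor pairs: (f1,d3) ✗  (f2,d4) ✗  (f2,d6) ✗  (f3,d2) ✗  (f3,d6) ✓  (f4,d5) ✗  (f5,d2) ✗  (f5,d3) ✗
Counterexamples (restrictor pairs failing the scope): 7.

7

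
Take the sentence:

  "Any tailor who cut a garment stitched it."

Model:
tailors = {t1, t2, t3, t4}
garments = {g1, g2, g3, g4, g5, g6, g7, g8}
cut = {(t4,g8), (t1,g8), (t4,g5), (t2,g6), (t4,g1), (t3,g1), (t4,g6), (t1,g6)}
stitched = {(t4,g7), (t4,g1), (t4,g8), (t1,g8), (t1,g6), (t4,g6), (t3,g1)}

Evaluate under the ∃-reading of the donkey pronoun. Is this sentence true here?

False

"it" takes "a garment" as antecedent — a donkey pronoun bound across the clause boundary.
Weak reading: every tailor t with some cut-garment has at least one cut-garment g such that stitched(t,g).
Per tailor: t1:✓  t2:✗  t3:✓  t4:✓
t2 has no witness among its cut-garments.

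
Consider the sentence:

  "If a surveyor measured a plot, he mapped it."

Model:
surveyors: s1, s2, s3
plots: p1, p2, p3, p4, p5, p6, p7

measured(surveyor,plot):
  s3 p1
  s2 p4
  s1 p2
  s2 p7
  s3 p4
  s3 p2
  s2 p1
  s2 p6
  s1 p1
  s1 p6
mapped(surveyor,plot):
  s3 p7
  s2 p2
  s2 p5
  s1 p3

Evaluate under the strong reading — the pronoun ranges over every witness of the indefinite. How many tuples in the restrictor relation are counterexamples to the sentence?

"it" takes "a plot" as antecedent — a donkey pronoun bound across the clause boundary.
Strong reading: for every (s,p) with measured(s,p), mapped(s,p).
Restrictor pairs: (s1,p1) ✗  (s1,p2) ✗  (s1,p6) ✗  (s2,p1) ✗  (s2,p4) ✗  (s2,p6) ✗  (s2,p7) ✗  (s3,p1) ✗  (s3,p2) ✗  (s3,p4) ✗
Counterexamples (restrictor pairs failing the scope): 10.

10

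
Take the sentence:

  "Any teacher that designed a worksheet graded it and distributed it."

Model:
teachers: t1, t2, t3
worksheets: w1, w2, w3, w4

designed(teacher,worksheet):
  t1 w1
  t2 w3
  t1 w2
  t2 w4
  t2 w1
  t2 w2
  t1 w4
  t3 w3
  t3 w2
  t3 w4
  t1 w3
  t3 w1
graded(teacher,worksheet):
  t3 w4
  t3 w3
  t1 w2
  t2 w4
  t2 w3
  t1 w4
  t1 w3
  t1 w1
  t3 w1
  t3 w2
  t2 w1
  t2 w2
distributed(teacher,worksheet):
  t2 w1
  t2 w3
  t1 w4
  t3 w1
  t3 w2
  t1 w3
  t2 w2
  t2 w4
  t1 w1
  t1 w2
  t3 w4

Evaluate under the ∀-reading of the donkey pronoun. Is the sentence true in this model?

False

"it" takes "a worksheet" as antecedent — a donkey pronoun bound across the clause boundary.
Strong reading: for every (t,w) with designed(t,w), graded(t,w) ∧ distributed(t,w).
Restrictor pairs: (t1,w1) ✓  (t1,w2) ✓  (t1,w3) ✓  (t1,w4) ✓  (t2,w1) ✓  (t2,w2) ✓  (t2,w3) ✓  (t2,w4) ✓  (t3,w1) ✓  (t3,w2) ✓  (t3,w3) ✗  (t3,w4) ✓
Counterexample: (t3,w3) is in designed but fails the scope.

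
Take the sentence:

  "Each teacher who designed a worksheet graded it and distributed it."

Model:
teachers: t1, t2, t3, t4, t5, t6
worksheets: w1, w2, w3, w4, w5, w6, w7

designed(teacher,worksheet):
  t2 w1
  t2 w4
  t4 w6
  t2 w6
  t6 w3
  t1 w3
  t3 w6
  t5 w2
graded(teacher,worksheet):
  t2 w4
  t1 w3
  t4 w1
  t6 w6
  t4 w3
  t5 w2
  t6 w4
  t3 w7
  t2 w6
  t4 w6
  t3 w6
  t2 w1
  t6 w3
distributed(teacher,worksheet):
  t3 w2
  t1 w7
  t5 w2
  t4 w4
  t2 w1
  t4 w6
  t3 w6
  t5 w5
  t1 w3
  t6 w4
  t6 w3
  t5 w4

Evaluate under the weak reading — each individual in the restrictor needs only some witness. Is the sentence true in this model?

"it" takes "a worksheet" as antecedent — a donkey pronoun bound across the clause boundary.
Weak reading: every teacher t with some designed-worksheet has at least one designed-worksheet w such that graded(t,w) ∧ distributed(t,w).
Per teacher: t1:✓  t2:✓  t3:✓  t4:✓  t5:✓  t6:✓
Every teacher in the restrictor has a witness.

True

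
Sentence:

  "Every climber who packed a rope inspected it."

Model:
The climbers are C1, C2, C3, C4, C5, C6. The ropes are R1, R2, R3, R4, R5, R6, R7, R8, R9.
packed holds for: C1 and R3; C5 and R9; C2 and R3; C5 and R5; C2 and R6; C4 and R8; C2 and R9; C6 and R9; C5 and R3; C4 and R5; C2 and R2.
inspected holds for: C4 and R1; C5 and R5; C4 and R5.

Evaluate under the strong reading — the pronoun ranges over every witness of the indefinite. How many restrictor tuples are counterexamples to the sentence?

"it" takes "a rope" as antecedent — a donkey pronoun bound across the clause boundary.
Strong reading: for every (c,r) with packed(c,r), inspected(c,r).
Restrictor pairs: (C1,R3) ✗  (C2,R2) ✗  (C2,R3) ✗  (C2,R6) ✗  (C2,R9) ✗  (C4,R5) ✓  (C4,R8) ✗  (C5,R3) ✗  (C5,R5) ✓  (C5,R9) ✗  (C6,R9) ✗
Counterexamples (restrictor pairs failing the scope): 9.

9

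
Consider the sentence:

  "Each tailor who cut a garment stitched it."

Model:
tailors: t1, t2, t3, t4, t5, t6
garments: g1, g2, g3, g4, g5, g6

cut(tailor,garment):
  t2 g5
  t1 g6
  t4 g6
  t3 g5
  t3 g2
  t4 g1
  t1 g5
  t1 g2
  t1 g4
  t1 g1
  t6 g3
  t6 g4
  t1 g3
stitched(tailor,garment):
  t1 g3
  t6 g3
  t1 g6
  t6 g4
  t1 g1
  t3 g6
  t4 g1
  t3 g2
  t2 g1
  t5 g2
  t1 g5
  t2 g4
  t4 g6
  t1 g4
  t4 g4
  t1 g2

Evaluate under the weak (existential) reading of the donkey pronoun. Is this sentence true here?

False

"it" takes "a garment" as antecedent — a donkey pronoun bound across the clause boundary.
Weak reading: every tailor t with some cut-garment has at least one cut-garment g such that stitched(t,g).
Per tailor: t1:✓  t2:✗  t3:✓  t4:✓  t6:✓
t2 has no witness among its cut-garments.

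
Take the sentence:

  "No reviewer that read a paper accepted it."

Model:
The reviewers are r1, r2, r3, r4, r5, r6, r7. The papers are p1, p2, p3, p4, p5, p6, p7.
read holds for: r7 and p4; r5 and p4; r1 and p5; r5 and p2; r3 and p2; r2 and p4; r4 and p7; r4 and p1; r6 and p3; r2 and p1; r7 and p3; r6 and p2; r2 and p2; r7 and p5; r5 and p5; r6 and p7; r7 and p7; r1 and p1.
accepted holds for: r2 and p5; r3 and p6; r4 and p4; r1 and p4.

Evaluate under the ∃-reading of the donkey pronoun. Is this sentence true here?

"it" takes "a paper" as antecedent — a donkey pronoun bound across the clause boundary.
Truth condition: for no (r,p) with read(r,p) does accepted(r,p) hold.
Restrictor pairs — does the scope hold? (r1,p1):fails  (r1,p5):fails  (r2,p1):fails  (r2,p2):fails  (r2,p4):fails  (r3,p2):fails  (r4,p1):fails  (r4,p7):fails  (r5,p2):fails  (r5,p4):fails  (r5,p5):fails  (r6,p2):fails  (r6,p3):fails  (r6,p7):fails  (r7,p3):fails  (r7,p4):fails  (r7,p5):fails  (r7,p7):fails
Scope holds for no restrictor pair, so the sentence is true.

True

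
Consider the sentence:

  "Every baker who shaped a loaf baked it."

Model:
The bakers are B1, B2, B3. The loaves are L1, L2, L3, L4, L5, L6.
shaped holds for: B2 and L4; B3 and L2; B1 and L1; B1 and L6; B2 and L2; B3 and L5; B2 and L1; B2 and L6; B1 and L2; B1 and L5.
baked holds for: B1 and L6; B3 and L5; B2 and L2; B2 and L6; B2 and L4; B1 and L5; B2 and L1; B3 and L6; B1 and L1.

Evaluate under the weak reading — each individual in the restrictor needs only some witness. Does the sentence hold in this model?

True

"it" takes "a loaf" as antecedent — a donkey pronoun bound across the clause boundary.
Weak reading: every baker b with some shaped-loaf has at least one shaped-loaf l such that baked(b,l).
Per baker: B1:✓  B2:✓  B3:✓
Every baker in the restrictor has a witness.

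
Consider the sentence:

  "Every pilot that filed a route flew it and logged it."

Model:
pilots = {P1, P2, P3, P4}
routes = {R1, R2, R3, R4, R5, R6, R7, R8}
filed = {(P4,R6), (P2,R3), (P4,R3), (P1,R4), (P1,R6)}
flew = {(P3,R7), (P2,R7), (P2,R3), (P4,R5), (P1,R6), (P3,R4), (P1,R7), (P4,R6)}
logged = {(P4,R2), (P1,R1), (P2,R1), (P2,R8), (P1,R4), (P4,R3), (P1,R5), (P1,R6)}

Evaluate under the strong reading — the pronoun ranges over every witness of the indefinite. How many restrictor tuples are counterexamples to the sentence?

4

"it" takes "a route" as antecedent — a donkey pronoun bound across the clause boundary.
Strong reading: for every (p,r) with filed(p,r), flew(p,r) ∧ logged(p,r).
Restrictor pairs: (P1,R4) ✗  (P1,R6) ✓  (P2,R3) ✗  (P4,R3) ✗  (P4,R6) ✗
Counterexamples (restrictor pairs failing the scope): 4.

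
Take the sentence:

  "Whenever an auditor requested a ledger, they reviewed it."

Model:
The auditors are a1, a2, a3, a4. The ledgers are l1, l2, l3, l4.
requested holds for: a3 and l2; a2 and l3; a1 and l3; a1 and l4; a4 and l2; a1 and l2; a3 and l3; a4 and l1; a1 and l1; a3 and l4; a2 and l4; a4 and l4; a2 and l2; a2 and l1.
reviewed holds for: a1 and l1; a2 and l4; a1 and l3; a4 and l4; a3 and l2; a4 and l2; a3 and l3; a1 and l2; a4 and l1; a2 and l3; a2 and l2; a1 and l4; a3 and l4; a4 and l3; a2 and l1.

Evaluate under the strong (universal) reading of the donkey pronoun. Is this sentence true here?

True

"it" takes "a ledger" as antecedent — a donkey pronoun bound across the clause boundary.
Strong reading: for every (a,l) with requested(a,l), reviewed(a,l).
Restrictor pairs: (a1,l1) ✓  (a1,l2) ✓  (a1,l3) ✓  (a1,l4) ✓  (a2,l1) ✓  (a2,l2) ✓  (a2,l3) ✓  (a2,l4) ✓  (a3,l2) ✓  (a3,l3) ✓  (a3,l4) ✓  (a4,l1) ✓  (a4,l2) ✓  (a4,l4) ✓
Every restrictor pair satisfies the scope.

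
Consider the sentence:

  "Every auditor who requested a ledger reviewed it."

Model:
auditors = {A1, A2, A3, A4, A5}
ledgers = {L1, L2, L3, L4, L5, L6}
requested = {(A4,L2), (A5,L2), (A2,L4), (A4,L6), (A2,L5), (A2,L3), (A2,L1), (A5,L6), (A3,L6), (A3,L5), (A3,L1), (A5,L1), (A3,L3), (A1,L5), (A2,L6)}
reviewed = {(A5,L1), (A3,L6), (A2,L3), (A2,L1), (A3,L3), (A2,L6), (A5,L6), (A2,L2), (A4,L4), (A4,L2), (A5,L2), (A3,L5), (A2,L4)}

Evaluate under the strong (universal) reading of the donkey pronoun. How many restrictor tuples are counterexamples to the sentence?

4

"it" takes "a ledger" as antecedent — a donkey pronoun bound across the clause boundary.
Strong reading: for every (a,l) with requested(a,l), reviewed(a,l).
Restrictor pairs: (A1,L5) ✗  (A2,L1) ✓  (A2,L3) ✓  (A2,L4) ✓  (A2,L5) ✗  (A2,L6) ✓  (A3,L1) ✗  (A3,L3) ✓  (A3,L5) ✓  (A3,L6) ✓  (A4,L2) ✓  (A4,L6) ✗  (A5,L1) ✓  (A5,L2) ✓  (A5,L6) ✓
Counterexamples (restrictor pairs failing the scope): 4.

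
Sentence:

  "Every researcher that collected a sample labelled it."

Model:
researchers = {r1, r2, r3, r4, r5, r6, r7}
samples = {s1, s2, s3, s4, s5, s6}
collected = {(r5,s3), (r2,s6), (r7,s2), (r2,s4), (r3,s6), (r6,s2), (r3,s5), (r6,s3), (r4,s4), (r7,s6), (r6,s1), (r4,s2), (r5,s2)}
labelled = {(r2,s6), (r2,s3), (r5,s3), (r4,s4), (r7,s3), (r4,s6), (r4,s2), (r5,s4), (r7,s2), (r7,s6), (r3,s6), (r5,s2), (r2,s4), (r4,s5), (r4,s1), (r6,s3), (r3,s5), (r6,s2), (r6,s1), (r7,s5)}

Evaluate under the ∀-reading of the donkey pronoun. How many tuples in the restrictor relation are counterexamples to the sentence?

"it" takes "a sample" as antecedent — a donkey pronoun bound across the clause boundary.
Strong reading: for every (r,s) with collected(r,s), labelled(r,s).
Restrictor pairs: (r2,s4) ✓  (r2,s6) ✓  (r3,s5) ✓  (r3,s6) ✓  (r4,s2) ✓  (r4,s4) ✓  (r5,s2) ✓  (r5,s3) ✓  (r6,s1) ✓  (r6,s2) ✓  (r6,s3) ✓  (r7,s2) ✓  (r7,s6) ✓
Counterexamples (restrictor pairs failing the scope): 0.

0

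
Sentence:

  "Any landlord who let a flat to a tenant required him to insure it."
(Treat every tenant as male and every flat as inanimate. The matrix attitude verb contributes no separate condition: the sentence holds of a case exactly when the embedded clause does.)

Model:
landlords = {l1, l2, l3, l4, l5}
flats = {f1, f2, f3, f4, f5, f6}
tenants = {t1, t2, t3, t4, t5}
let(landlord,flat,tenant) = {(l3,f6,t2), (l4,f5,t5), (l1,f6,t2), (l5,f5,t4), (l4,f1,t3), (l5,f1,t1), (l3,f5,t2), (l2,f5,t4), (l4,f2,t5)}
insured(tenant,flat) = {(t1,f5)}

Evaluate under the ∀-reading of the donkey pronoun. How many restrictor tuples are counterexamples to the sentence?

"him" takes "a tenant" as antecedent and "it" takes "a flat"; both are donkey pronouns co-varying with the restrictor.
Strong reading: for every (l,f,t) with let(l,f,t), insured(t,f).
Restrictor triples: (l1,f6,t2)→insured(t2,f6) ✗  (l2,f5,t4)→insured(t4,f5) ✗  (l3,f5,t2)→insured(t2,f5) ✗  (l3,f6,t2)→insured(t2,f6) ✗  (l4,f1,t3)→insured(t3,f1) ✗  (l4,f2,t5)→insured(t5,f2) ✗  (l4,f5,t5)→insured(t5,f5) ✗  (l5,f1,t1)→insured(t1,f1) ✗  (l5,f5,t4)→insured(t4,f5) ✗
Counterexamples (restrictor triples failing the scope): 9.

9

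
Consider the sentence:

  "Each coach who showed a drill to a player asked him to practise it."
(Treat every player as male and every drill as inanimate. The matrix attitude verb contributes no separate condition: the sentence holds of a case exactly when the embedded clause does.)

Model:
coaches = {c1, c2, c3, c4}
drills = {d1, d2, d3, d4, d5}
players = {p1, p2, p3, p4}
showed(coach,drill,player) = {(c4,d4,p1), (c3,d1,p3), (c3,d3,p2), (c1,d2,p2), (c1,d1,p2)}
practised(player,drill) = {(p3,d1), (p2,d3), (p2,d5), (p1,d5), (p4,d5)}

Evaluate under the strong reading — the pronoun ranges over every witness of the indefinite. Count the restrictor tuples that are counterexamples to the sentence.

"him" takes "a player" as antecedent and "it" takes "a drill"; both are donkey pronouns co-varying with the restrictor.
Strong reading: for every (c,d,p) with showed(c,d,p), practised(p,d).
Restrictor triples: (c1,d1,p2)→practised(p2,d1) ✗  (c1,d2,p2)→practised(p2,d2) ✗  (c3,d1,p3)→practised(p3,d1) ✓  (c3,d3,p2)→practised(p2,d3) ✓  (c4,d4,p1)→practised(p1,d4) ✗
Counterexamples (restrictor triples failing the scope): 3.

3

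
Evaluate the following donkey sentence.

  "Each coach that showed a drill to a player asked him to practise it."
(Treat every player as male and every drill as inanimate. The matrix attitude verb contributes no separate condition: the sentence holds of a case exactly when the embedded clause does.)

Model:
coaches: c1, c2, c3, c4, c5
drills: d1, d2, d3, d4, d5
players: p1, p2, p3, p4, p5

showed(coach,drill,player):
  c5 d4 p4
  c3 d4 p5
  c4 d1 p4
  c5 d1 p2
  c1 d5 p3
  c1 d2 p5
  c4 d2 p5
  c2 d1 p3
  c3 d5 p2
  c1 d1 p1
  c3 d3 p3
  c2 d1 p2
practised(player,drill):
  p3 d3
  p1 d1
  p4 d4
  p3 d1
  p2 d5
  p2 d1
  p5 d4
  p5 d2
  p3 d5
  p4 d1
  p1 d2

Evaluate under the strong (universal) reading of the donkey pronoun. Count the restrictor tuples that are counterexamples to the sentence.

"him" takes "a player" as antecedent and "it" takes "a drill"; both are donkey pronouns co-varying with the restrictor.
Strong reading: for every (c,d,p) with showed(c,d,p), practised(p,d).
Restrictor triples: (c1,d1,p1)→practised(p1,d1) ✓  (c1,d2,p5)→practised(p5,d2) ✓  (c1,d5,p3)→practised(p3,d5) ✓  (c2,d1,p2)→practised(p2,d1) ✓  (c2,d1,p3)→practised(p3,d1) ✓  (c3,d3,p3)→practised(p3,d3) ✓  (c3,d4,p5)→practised(p5,d4) ✓  (c3,d5,p2)→practised(p2,d5) ✓  (c4,d1,p4)→practised(p4,d1) ✓  (c4,d2,p5)→practised(p5,d2) ✓  (c5,d1,p2)→practised(p2,d1) ✓  (c5,d4,p4)→practised(p4,d4) ✓
Counterexamples (restrictor triples failing the scope): 0.

0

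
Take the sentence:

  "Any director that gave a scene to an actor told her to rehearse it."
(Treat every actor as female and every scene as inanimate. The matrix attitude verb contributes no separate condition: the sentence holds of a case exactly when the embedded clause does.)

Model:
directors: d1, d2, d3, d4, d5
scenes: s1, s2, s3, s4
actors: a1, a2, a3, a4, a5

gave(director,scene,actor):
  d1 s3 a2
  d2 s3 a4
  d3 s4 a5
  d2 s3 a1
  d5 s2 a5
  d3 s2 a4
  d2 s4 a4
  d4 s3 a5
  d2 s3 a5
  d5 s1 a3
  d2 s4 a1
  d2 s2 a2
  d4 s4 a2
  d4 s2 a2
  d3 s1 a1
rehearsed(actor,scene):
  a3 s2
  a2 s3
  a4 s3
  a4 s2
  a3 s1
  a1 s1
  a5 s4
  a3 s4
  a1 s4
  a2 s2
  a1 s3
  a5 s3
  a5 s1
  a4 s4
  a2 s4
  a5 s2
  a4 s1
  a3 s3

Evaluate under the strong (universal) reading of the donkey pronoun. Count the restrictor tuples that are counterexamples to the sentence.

0

"her" takes "an actor" as antecedent and "it" takes "a scene"; both are donkey pronouns co-varying with the restrictor.
Strong reading: for every (d,s,a) with gave(d,s,a), rehearsed(a,s).
Restrictor triples: (d1,s3,a2)→rehearsed(a2,s3) ✓  (d2,s2,a2)→rehearsed(a2,s2) ✓  (d2,s3,a1)→rehearsed(a1,s3) ✓  (d2,s3,a4)→rehearsed(a4,s3) ✓  (d2,s3,a5)→rehearsed(a5,s3) ✓  (d2,s4,a1)→rehearsed(a1,s4) ✓  (d2,s4,a4)→rehearsed(a4,s4) ✓  (d3,s1,a1)→rehearsed(a1,s1) ✓  (d3,s2,a4)→rehearsed(a4,s2) ✓  (d3,s4,a5)→rehearsed(a5,s4) ✓  (d4,s2,a2)→rehearsed(a2,s2) ✓  (d4,s3,a5)→rehearsed(a5,s3) ✓  (d4,s4,a2)→rehearsed(a2,s4) ✓  (d5,s1,a3)→rehearsed(a3,s1) ✓  (d5,s2,a5)→rehearsed(a5,s2) ✓
Counterexamples (restrictor triples failing the scope): 0.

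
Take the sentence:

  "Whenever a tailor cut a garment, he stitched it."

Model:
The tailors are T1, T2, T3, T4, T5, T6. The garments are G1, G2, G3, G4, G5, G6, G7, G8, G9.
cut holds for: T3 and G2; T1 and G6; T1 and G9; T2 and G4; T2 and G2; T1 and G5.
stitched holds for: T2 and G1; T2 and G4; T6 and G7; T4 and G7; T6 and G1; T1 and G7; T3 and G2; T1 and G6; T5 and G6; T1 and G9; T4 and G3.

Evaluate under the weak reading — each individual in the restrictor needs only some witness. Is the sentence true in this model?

"it" takes "a garment" as antecedent — a donkey pronoun bound across the clause boundary.
Weak reading: every tailor t with some cut-garment has at least one cut-garment g such that stitched(t,g).
Per tailor: T1:✓  T2:✓  T3:✓
Every tailor in the restrictor has a witness.

True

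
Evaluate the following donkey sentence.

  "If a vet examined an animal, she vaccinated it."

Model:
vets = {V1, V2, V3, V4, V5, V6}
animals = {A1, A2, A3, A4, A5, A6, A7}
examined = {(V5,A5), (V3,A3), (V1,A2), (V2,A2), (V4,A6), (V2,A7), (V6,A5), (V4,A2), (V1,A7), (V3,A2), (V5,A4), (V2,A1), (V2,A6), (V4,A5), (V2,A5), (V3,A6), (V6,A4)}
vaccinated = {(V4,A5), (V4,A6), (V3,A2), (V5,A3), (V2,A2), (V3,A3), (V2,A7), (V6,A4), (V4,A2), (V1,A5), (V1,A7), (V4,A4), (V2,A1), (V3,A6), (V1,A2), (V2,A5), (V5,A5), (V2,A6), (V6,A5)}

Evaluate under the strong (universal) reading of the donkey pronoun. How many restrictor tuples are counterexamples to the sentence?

1

"it" takes "an animal" as antecedent — a donkey pronoun bound across the clause boundary.
Strong reading: for every (v,a) with examined(v,a), vaccinated(v,a).
Restrictor pairs: (V1,A2) ✓  (V1,A7) ✓  (V2,A1) ✓  (V2,A2) ✓  (V2,A5) ✓  (V2,A6) ✓  (V2,A7) ✓  (V3,A2) ✓  (V3,A3) ✓  (V3,A6) ✓  (V4,A2) ✓  (V4,A5) ✓  (V4,A6) ✓  (V5,A4) ✗  (V5,A5) ✓  (V6,A4) ✓  (V6,A5) ✓
Counterexamples (restrictor pairs failing the scope): 1.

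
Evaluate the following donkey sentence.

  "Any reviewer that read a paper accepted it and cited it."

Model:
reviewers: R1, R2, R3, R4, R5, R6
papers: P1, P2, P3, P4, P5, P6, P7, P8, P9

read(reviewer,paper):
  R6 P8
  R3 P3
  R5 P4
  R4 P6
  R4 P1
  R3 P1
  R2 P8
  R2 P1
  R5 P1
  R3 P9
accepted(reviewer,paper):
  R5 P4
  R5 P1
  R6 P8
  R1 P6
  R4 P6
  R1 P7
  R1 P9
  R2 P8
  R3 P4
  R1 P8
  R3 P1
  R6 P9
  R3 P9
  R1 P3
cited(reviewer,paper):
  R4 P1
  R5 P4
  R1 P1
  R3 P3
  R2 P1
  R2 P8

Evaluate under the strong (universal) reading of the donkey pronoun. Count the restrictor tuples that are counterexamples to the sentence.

8

"it" takes "a paper" as antecedent — a donkey pronoun bound across the clause boundary.
Strong reading: for every (r,p) with read(r,p), accepted(r,p) ∧ cited(r,p).
Restrictor pairs: (R2,P1) ✗  (R2,P8) ✓  (R3,P1) ✗  (R3,P3) ✗  (R3,P9) ✗  (R4,P1) ✗  (R4,P6) ✗  (R5,P1) ✗  (R5,P4) ✓  (R6,P8) ✗
Counterexamples (restrictor pairs failing the scope): 8.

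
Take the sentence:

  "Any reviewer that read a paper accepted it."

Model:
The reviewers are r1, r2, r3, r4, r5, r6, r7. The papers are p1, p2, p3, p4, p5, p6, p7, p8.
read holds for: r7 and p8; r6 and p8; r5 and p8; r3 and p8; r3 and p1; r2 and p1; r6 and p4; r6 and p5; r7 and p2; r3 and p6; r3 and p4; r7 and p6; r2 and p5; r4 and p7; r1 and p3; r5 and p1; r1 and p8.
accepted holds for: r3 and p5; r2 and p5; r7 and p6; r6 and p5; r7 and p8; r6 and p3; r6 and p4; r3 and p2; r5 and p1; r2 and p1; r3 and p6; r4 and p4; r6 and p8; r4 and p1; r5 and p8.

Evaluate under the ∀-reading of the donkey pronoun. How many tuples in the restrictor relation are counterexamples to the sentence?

"it" takes "a paper" as antecedent — a donkey pronoun bound across the clause boundary.
Strong reading: for every (r,p) with read(r,p), accepted(r,p).
Restrictor pairs: (r1,p3) ✗  (r1,p8) ✗  (r2,p1) ✓  (r2,p5) ✓  (r3,p1) ✗  (r3,p4) ✗  (r3,p6) ✓  (r3,p8) ✗  (r4,p7) ✗  (r5,p1) ✓  (r5,p8) ✓  (r6,p4) ✓  (r6,p5) ✓  (r6,p8) ✓  (r7,p2) ✗  (r7,p6) ✓  (r7,p8) ✓
Counterexamples (restrictor pairs failing the scope): 7.

7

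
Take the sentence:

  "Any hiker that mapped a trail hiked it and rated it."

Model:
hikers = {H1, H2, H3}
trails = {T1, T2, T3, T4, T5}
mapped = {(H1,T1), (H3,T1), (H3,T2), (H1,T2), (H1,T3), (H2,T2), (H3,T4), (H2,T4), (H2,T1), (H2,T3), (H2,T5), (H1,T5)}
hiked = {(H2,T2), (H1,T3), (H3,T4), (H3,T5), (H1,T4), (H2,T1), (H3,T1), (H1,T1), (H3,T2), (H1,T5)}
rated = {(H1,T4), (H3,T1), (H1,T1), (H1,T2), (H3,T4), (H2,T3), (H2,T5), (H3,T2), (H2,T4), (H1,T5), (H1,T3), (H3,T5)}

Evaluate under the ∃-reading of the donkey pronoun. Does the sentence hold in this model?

False

"it" takes "a trail" as antecedent — a donkey pronoun bound across the clause boundary.
Weak reading: every hiker h with some mapped-trail has at least one mapped-trail t such that hiked(h,t) ∧ rated(h,t).
Per hiker: H1:✓  H2:✗  H3:✓
H2 has no witness among its mapped-trails.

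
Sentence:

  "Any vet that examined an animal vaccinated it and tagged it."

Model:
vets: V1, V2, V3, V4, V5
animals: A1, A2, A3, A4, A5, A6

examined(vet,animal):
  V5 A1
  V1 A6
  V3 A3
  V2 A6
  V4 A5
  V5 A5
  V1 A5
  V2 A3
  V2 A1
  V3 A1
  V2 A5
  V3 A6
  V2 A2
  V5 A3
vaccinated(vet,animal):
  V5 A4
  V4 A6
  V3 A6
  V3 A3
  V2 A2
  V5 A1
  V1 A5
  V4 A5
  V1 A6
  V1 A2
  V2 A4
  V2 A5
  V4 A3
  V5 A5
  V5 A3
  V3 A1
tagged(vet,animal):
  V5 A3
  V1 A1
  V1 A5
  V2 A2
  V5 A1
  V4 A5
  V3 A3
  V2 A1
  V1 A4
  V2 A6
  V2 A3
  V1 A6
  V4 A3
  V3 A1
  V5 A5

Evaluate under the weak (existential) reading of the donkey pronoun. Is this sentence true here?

True

"it" takes "an animal" as antecedent — a donkey pronoun bound across the clause boundary.
Weak reading: every vet v with some examined-animal has at least one examined-animal a such that vaccinated(v,a) ∧ tagged(v,a).
Per vet: V1:✓  V2:✓  V3:✓  V4:✓  V5:✓
Every vet in the restrictor has a witness.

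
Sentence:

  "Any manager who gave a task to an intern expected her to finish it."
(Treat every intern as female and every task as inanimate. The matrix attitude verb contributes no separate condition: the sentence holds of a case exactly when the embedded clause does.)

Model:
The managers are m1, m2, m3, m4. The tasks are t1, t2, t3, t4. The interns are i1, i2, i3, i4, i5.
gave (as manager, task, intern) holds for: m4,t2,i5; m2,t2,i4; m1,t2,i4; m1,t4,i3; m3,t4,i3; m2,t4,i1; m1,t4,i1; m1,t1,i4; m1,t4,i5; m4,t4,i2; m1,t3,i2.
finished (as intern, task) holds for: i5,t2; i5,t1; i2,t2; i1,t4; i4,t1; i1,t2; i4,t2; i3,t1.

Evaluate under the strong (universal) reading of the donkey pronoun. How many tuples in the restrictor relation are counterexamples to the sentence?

5

"her" takes "an intern" as antecedent and "it" takes "a task"; both are donkey pronouns co-varying with the restrictor.
Strong reading: for every (m,t,i) with gave(m,t,i), finished(i,t).
Restrictor triples: (m1,t1,i4)→finished(i4,t1) ✓  (m1,t2,i4)→finished(i4,t2) ✓  (m1,t3,i2)→finished(i2,t3) ✗  (m1,t4,i1)→finished(i1,t4) ✓  (m1,t4,i3)→finished(i3,t4) ✗  (m1,t4,i5)→finished(i5,t4) ✗  (m2,t2,i4)→finished(i4,t2) ✓  (m2,t4,i1)→finished(i1,t4) ✓  (m3,t4,i3)→finished(i3,t4) ✗  (m4,t2,i5)→finished(i5,t2) ✓  (m4,t4,i2)→finished(i2,t4) ✗
Counterexamples (restrictor triples failing the scope): 5.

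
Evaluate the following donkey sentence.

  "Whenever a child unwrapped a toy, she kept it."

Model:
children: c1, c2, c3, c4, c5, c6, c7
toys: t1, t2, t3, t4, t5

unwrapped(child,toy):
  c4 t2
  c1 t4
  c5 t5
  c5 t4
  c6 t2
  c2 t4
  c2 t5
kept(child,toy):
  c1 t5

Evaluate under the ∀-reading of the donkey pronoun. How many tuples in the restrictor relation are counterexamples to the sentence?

"it" takes "a toy" as antecedent — a donkey pronoun bound across the clause boundary.
Strong reading: for every (c,t) with unwrapped(c,t), kept(c,t).
Restrictor pairs: (c1,t4) ✗  (c2,t4) ✗  (c2,t5) ✗  (c4,t2) ✗  (c5,t4) ✗  (c5,t5) ✗  (c6,t2) ✗
Counterexamples (restrictor pairs failing the scope): 7.

7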